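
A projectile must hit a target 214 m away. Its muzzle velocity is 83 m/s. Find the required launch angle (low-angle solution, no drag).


sin(2*theta) = R*g/v0^2 = 214*9.81/83^2 = 0.304738, theta = arcsin(0.304738)/2 = 8.871°

8.871 degrees


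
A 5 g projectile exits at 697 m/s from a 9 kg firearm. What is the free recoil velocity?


v_recoil = m_p * v_p / m_gun = 0.005 * 697 / 9 = 0.3872 m/s

0.3872 m/s


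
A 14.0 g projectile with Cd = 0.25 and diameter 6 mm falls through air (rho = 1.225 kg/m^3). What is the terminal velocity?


A = pi*(d/2)^2 = pi*(6/2000)^2 = 2.82743e-05 m^2
vt = sqrt(2mg/(Cd*rho*A)) = sqrt(2*0.014*9.81/(0.25 * 1.225 * 2.82743e-05)) = 178.1 m/s

178.1 m/s


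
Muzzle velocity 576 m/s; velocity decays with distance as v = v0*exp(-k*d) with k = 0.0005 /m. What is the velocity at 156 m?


v = v0*exp(-k*d) = 576*exp(-0.0005*156) = 532.8 m/s

532.8 m/s


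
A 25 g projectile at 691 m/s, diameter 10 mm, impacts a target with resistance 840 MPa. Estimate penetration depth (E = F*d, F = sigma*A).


A = pi*(d/2)^2 = pi*(10/2)^2 = 78.5398 mm^2
E = 0.5*m*v^2 = 0.5*0.025*691^2 = 5968.51 J
depth = E/(sigma*A) = 5968.51 J / (840 MPa * 78.5398 mm^2) = 5968.51/(840 * 78.5398) m = 0.0904684 m ≈ 90.47 mm

90.47 mm


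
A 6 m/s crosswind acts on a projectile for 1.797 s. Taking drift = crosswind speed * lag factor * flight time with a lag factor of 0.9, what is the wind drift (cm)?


drift = v_wind * lag * t = 6 * 0.9 * 1.797 = 9.7038 m ≈ 970.4 cm

970.4 cm


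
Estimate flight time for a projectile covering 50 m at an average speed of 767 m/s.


t = d/v = 50/767 = 0.06519 s

0.06519 s


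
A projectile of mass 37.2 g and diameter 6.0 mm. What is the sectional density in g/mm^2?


SD = m/d^2 = 37.2/6.0^2 = 1.033 g/mm^2

1.033 g/mm^2


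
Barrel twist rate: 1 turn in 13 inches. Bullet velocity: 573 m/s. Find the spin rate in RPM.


twist_m = 13*0.0254 = 0.3302 m
spin = v/twist = 573/0.3302 = 1735.312 rev/s
RPM = spin*60 = 1735.312*60 ≈ 104119 RPM

104119 RPM


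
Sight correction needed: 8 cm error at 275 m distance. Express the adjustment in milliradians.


1 mrad subtends 1 cm per 10 m of range, so adj = error_cm / (dist_m / 10) = 8 / (275/10) = 0.2909 mrad

0.2909 mrad


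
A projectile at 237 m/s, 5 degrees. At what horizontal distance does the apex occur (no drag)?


R = v0^2*sin(2*theta)/g = 237^2*sin(2*5°)/9.81 = 994.255 m
apex_dist = R/2 = 994.255/2 = 497.1 m

497.1 m


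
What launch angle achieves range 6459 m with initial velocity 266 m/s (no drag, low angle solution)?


sin(2*theta) = R*g/v0^2 = 6459*9.81/266^2 = 0.895511, theta = arcsin(0.895511)/2 = 31.79°

31.79 degrees


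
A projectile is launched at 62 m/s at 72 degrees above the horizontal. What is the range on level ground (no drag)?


R = v0^2 * sin(2*theta) / g = 62^2 * sin(2*72°) / 9.81 = 230.3 m

230.3 m


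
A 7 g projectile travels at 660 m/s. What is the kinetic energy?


E = 0.5*m*v^2 = 0.5*0.007*660^2 = 1525 J

1525 J


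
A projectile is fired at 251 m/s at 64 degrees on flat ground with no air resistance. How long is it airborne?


T = 2*v0*sin(theta)/g = 2*251*sin(64°)/9.81 = 45.99 s

45.99 s


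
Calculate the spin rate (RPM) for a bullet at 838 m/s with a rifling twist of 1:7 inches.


twist_m = 7*0.0254 = 0.1778 m
spin = v/twist = 838/0.1778 = 4713.161 rev/s
RPM = spin*60 = 4713.161*60 ≈ 282790 RPM

282790 RPM


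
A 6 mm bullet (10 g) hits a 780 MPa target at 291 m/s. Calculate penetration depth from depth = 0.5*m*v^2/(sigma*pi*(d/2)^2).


A = pi*(d/2)^2 = pi*(6/2)^2 = 28.2743 mm^2
E = 0.5*m*v^2 = 0.5*0.01*291^2 = 423.405 J
depth = E/(sigma*A) = 423.405 J / (780 MPa * 28.2743 mm^2) = 423.405/(780 * 28.2743) m = 0.0191986 m ≈ 19.2 mm

19.2 mm


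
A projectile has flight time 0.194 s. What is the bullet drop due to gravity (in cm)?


drop = 0.5*g*t^2 = 0.5*9.81*0.194^2 = 0.184605 m ≈ 18.46 cm

18.46 cm


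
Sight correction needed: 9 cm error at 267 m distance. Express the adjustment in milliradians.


1 mrad subtends 1 cm per 10 m of range, so adj = error_cm / (dist_m / 10) = 9 / (267/10) = 0.3371 mrad

0.3371 mrad


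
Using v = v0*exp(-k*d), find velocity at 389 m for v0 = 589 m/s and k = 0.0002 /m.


v = v0*exp(-k*d) = 589*exp(-0.0002*389) = 544.9 m/s

544.9 m/s


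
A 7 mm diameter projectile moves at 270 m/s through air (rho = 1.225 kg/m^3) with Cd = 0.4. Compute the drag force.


A = pi*(d/2)^2 = pi*(7/2000)^2 = 3.84845e-05 m^2
Fd = 0.5*Cd*rho*A*v^2 = 0.5*0.4*1.225*3.84845e-05*270^2 = 0.6874 N

0.6874 N


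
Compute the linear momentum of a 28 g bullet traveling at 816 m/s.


p = m*v = 0.028*816 = 22.85 kg·m/s

22.85 kg·m/s


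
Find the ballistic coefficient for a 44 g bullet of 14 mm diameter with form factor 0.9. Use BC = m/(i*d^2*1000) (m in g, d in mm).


BC = m/(i*d^2*1000) = 44/(0.9 * 14^2 * 1000) = 0.0002494

0.0002494


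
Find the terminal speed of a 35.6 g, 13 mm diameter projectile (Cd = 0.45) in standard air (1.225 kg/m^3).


A = pi*(d/2)^2 = pi*(13/2000)^2 = 1.32732e-04 m^2
vt = sqrt(2mg/(Cd*rho*A)) = sqrt(2*0.0356*9.81/(0.45 * 1.225 * 1.32732e-04)) = 97.7 m/s

97.7 m/s


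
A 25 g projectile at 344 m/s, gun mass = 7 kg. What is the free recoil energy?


v_r = m_p*v_p/m_gun = 0.025*344/7 = 1.22857 m/s, E_r = 0.5*m_gun*v_r^2 = 0.5*7*1.22857^2 = 5.283 J

5.283 J


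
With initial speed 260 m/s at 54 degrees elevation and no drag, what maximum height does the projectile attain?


H = (v0*sin(theta))^2 / (2g) = (260*sin(54°))^2 / (2*9.81) = 2255 m

2255 m


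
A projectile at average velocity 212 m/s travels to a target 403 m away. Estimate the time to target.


t = d/v = 403/212 = 1.901 s

1.901 s


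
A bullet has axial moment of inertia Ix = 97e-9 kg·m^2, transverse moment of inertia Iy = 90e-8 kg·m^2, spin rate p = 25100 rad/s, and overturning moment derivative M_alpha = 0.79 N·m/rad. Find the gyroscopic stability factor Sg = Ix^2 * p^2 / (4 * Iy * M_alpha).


Sg = Ix^2 * p^2 / (4 * Iy * M_alpha) = (97e-9)^2 * 25100^2 / (4 * 90e-8 * 0.79) = 2.084

2.084


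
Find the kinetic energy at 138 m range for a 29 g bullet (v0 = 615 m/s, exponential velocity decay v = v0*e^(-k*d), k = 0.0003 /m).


v = v0*exp(-k*d) = 615*exp(-0.0003*138) = 590.059 m/s
E = 0.5*m*v^2 = 0.5*0.029*590.059^2 = 5048 J

5048 J


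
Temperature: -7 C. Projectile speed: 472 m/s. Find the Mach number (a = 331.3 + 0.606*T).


a = 331.3 + 0.606*(-7) = 327.058 m/s
M = v/a = 472/327.058 = 1.443

1.443


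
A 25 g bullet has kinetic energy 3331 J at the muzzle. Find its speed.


v = sqrt(2*E/m) = sqrt(2*3331/0.025) = 516.2 m/s

516.2 m/s


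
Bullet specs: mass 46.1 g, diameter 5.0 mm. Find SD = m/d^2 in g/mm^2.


SD = m/d^2 = 46.1/5.0^2 = 1.844 g/mm^2

1.844 g/mm^2


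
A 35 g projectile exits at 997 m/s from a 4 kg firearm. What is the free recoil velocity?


v_recoil = m_p * v_p / m_gun = 0.035 * 997 / 4 = 8.724 m/s

8.724 m/s


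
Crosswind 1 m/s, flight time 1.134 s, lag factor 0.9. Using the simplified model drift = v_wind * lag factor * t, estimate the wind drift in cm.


drift = v_wind * lag * t = 1 * 0.9 * 1.134 = 1.0206 m ≈ 102.1 cm

102.1 cm


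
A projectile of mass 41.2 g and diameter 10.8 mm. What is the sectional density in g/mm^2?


SD = m/d^2 = 41.2/10.8^2 = 0.3532 g/mm^2

0.3532 g/mm^2


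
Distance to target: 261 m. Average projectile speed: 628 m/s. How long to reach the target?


t = d/v = 261/628 = 0.4156 s

0.4156 s


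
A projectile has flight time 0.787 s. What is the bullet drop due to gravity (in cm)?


drop = 0.5*g*t^2 = 0.5*9.81*0.787^2 = 3.038 m ≈ 303.8 cm

303.8 cm


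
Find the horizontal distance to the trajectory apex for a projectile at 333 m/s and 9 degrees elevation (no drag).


R = v0^2*sin(2*theta)/g = 333^2*sin(2*9°)/9.81 = 3493.03 m
apex_dist = R/2 = 3493.03/2 = 1747 m

1747 m


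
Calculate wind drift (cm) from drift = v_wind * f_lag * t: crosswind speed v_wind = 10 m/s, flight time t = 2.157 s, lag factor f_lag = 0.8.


drift = v_wind * lag * t = 10 * 0.8 * 2.157 = 17.256 m ≈ 1726 cm

1726 cm


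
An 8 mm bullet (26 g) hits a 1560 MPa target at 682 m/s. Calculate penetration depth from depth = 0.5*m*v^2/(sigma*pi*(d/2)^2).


A = pi*(d/2)^2 = pi*(8/2)^2 = 50.2655 mm^2
E = 0.5*m*v^2 = 0.5*0.026*682^2 = 6046.61 J
depth = E/(sigma*A) = 6046.61 J / (1560 MPa * 50.2655 mm^2) = 6046.61/(1560 * 50.2655) m = 0.0771112 m ≈ 77.11 mm

77.11 mm


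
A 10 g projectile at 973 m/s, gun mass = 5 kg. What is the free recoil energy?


v_r = m_p*v_p/m_gun = 0.01*973/5 = 1.946 m/s, E_r = 0.5*m_gun*v_r^2 = 0.5*5*1.946^2 = 9.467 J

9.467 J


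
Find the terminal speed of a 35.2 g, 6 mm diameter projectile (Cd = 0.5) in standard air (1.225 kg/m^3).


A = pi*(d/2)^2 = pi*(6/2000)^2 = 2.82743e-05 m^2
vt = sqrt(2mg/(Cd*rho*A)) = sqrt(2*0.0352*9.81/(0.5 * 1.225 * 2.82743e-05)) = 199.7 m/s

199.7 m/s


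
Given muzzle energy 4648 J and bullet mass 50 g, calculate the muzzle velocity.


v = sqrt(2*E/m) = sqrt(2*4648/0.05) = 431.2 m/s

431.2 m/s


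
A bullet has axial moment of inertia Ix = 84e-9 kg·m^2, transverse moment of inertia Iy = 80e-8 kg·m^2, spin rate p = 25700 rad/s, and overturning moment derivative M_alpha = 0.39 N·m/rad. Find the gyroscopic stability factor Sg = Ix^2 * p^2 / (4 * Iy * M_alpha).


Sg = Ix^2 * p^2 / (4 * Iy * M_alpha) = (84e-9)^2 * 25700^2 / (4 * 80e-8 * 0.39) = 3.734

3.734


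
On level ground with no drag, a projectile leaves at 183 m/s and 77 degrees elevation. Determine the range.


R = v0^2 * sin(2*theta) / g = 183^2 * sin(2*77°) / 9.81 = 1496 m

1496 m


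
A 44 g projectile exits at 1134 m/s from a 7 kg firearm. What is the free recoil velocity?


v_recoil = m_p * v_p / m_gun = 0.044 * 1134 / 7 = 7.128 m/s

7.128 m/s


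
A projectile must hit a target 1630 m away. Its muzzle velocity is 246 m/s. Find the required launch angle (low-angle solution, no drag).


sin(2*theta) = R*g/v0^2 = 1630*9.81/246^2 = 0.264233, theta = arcsin(0.264233)/2 = 7.661°

7.661 degrees


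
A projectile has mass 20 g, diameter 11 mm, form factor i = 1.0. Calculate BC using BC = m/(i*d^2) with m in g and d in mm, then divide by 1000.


BC = m/(i*d^2*1000) = 20/(1.0 * 11^2 * 1000) = 0.0001653

0.0001653


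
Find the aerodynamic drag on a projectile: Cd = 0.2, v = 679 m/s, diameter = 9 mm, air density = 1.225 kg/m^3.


A = pi*(d/2)^2 = pi*(9/2000)^2 = 6.36173e-05 m^2
Fd = 0.5*Cd*rho*A*v^2 = 0.5*0.2*1.225*6.36173e-05*679^2 = 3.593 N

3.593 N


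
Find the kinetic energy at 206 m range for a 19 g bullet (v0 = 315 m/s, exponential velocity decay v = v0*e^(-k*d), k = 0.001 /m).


v = v0*exp(-k*d) = 315*exp(-0.001*206) = 256.357 m/s
E = 0.5*m*v^2 = 0.5*0.019*256.357^2 = 624.3 J

624.3 J


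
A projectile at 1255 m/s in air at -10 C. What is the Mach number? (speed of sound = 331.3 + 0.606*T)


a = 331.3 + 0.606*(-10) = 325.24 m/s
M = v/a = 1255/325.24 = 3.859

3.859


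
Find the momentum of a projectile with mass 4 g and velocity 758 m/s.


p = m*v = 0.004*758 = 3.032 kg·m/s

3.032 kg·m/s


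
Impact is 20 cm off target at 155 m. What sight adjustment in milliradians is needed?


1 mrad subtends 1 cm per 10 m of range, so adj = error_cm / (dist_m / 10) = 20 / (155/10) = 1.29 mrad

1.29 mrad


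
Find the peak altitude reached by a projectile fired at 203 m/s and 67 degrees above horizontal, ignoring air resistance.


H = (v0*sin(theta))^2 / (2g) = (203*sin(67°))^2 / (2*9.81) = 1780 m

1780 m


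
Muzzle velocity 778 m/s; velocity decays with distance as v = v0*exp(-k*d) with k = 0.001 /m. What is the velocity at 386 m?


v = v0*exp(-k*d) = 778*exp(-0.001*386) = 528.9 m/s

528.9 m/s


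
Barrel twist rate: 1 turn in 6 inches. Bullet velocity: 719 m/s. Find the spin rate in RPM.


twist_m = 6*0.0254 = 0.1524 m
spin = v/twist = 719/0.1524 = 4717.848 rev/s
RPM = spin*60 = 4717.848*60 ≈ 283071 RPM

283071 RPM


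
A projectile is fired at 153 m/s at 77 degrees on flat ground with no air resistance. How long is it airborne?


T = 2*v0*sin(theta)/g = 2*153*sin(77°)/9.81 = 30.39 s

30.39 s


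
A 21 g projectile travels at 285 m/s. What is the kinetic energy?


E = 0.5*m*v^2 = 0.5*0.021*285^2 = 852.9 J

852.9 J


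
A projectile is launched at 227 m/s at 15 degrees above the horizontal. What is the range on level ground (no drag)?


R = v0^2 * sin(2*theta) / g = 227^2 * sin(2*15°) / 9.81 = 2626 m

2626 m


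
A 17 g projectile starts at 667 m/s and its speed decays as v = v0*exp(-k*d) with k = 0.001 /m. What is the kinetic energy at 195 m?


v = v0*exp(-k*d) = 667*exp(-0.001*195) = 548.831 m/s
E = 0.5*m*v^2 = 0.5*0.017*548.831^2 = 2560 J

2560 J


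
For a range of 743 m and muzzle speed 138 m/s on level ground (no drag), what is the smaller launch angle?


sin(2*theta) = R*g/v0^2 = 743*9.81/138^2 = 0.382736, theta = arcsin(0.382736)/2 = 11.25°

11.25 degrees


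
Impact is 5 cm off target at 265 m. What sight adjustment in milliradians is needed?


1 mrad subtends 1 cm per 10 m of range, so adj = error_cm / (dist_m / 10) = 5 / (265/10) = 0.1887 mrad

0.1887 mrad


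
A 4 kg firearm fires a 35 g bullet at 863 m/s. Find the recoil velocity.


v_recoil = m_p * v_p / m_gun = 0.035 * 863 / 4 = 7.551 m/s

7.551 m/s


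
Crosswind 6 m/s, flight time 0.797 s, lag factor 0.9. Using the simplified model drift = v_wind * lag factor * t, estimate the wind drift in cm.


drift = v_wind * lag * t = 6 * 0.9 * 0.797 = 4.3038 m ≈ 430.4 cm

430.4 cm


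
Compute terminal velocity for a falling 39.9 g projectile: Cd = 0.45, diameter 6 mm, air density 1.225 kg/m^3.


A = pi*(d/2)^2 = pi*(6/2000)^2 = 2.82743e-05 m^2
vt = sqrt(2mg/(Cd*rho*A)) = sqrt(2*0.0399*9.81/(0.45 * 1.225 * 2.82743e-05)) = 224.1 m/s

224.1 m/s


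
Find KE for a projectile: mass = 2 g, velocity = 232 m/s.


E = 0.5*m*v^2 = 0.5*0.002*232^2 = 53.82 J

53.82 J


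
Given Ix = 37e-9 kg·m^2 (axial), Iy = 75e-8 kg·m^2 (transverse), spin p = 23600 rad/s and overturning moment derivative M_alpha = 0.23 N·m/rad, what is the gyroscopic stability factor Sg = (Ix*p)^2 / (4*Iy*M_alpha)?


Sg = Ix^2 * p^2 / (4 * Iy * M_alpha) = (37e-9)^2 * 23600^2 / (4 * 75e-8 * 0.23) = 1.105

1.105


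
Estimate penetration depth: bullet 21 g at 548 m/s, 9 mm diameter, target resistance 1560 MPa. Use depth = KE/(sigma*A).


A = pi*(d/2)^2 = pi*(9/2)^2 = 63.6173 mm^2
E = 0.5*m*v^2 = 0.5*0.021*548^2 = 3153.19 J
depth = E/(sigma*A) = 3153.19 J / (1560 MPa * 63.6173 mm^2) = 3153.19/(1560 * 63.6173) m = 0.0317725 m ≈ 31.77 mm

31.77 mm


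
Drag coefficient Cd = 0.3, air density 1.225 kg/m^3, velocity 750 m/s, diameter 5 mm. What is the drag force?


A = pi*(d/2)^2 = pi*(5/2000)^2 = 1.96350e-05 m^2
Fd = 0.5*Cd*rho*A*v^2 = 0.5*0.3*1.225*1.96350e-05*750^2 = 2.029 N

2.029 N


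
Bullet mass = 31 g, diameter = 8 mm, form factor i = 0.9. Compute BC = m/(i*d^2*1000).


BC = m/(i*d^2*1000) = 31/(0.9 * 8^2 * 1000) = 0.0005382

0.0005382


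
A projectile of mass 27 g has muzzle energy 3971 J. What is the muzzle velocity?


v = sqrt(2*E/m) = sqrt(2*3971/0.027) = 542.4 m/s

542.4 m/s


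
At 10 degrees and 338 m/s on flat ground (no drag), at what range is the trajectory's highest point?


R = v0^2*sin(2*theta)/g = 338^2*sin(2*10°)/9.81 = 3983.05 m
apex_dist = R/2 = 3983.05/2 = 1992 m

1992 m


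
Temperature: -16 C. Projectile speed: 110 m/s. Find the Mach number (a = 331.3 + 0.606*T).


a = 331.3 + 0.606*(-16) = 321.604 m/s
M = v/a = 110/321.604 = 0.342

0.342


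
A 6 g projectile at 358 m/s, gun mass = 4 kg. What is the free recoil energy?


v_r = m_p*v_p/m_gun = 0.006*358/4 = 0.537 m/s, E_r = 0.5*m_gun*v_r^2 = 0.5*4*0.537^2 = 0.5767 J

0.5767 J


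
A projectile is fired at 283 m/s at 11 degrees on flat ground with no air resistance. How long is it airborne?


T = 2*v0*sin(theta)/g = 2*283*sin(11°)/9.81 = 11.01 s

11.01 s


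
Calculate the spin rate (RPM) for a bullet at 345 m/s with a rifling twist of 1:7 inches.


twist_m = 7*0.0254 = 0.1778 m
spin = v/twist = 345/0.1778 = 1940.382 rev/s
RPM = spin*60 = 1940.382*60 ≈ 116423 RPM

116423 RPM


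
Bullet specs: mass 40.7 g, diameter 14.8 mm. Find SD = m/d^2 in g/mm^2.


SD = m/d^2 = 40.7/14.8^2 = 0.1858 g/mm^2

0.1858 g/mm^2


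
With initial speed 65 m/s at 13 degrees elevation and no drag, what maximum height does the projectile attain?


H = (v0*sin(theta))^2 / (2g) = (65*sin(13°))^2 / (2*9.81) = 10.9 m

10.9 m


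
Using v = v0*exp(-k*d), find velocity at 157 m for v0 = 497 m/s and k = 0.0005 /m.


v = v0*exp(-k*d) = 497*exp(-0.0005*157) = 459.5 m/s

459.5 m/s


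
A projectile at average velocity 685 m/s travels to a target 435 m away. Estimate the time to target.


t = d/v = 435/685 = 0.635 s

0.635 s


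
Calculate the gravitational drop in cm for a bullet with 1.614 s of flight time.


drop = 0.5*g*t^2 = 0.5*9.81*1.614^2 = 12.7775 m ≈ 1278 cm

1278 cm


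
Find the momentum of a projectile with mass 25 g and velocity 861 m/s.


p = m*v = 0.025*861 = 21.53 kg·m/s

21.53 kg·m/s


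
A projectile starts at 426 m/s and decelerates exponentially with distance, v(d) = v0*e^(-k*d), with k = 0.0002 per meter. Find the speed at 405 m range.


v = v0*exp(-k*d) = 426*exp(-0.0002*405) = 392.9 m/s

392.9 m/s


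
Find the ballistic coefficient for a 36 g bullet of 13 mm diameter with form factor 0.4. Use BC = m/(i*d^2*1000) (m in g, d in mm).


BC = m/(i*d^2*1000) = 36/(0.4 * 13^2 * 1000) = 0.0005325

0.0005325


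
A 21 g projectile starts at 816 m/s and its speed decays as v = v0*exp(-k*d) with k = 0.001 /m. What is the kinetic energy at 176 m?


v = v0*exp(-k*d) = 816*exp(-0.001*176) = 684.312 m/s
E = 0.5*m*v^2 = 0.5*0.021*684.312^2 = 4917 J

4917 J


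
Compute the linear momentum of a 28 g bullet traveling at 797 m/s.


p = m*v = 0.028*797 = 22.32 kg·m/s

22.32 kg·m/s


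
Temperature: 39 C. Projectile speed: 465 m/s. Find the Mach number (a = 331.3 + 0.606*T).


a = 331.3 + 0.606*(39) = 354.934 m/s
M = v/a = 465/354.934 = 1.31

1.31


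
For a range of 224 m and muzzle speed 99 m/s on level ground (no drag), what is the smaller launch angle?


sin(2*theta) = R*g/v0^2 = 224*9.81/99^2 = 0.224206, theta = arcsin(0.224206)/2 = 6.478°

6.478 degrees


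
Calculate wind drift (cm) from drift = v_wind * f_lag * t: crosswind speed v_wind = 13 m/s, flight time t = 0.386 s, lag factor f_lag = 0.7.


drift = v_wind * lag * t = 13 * 0.7 * 0.386 = 3.5126 m ≈ 351.3 cm

351.3 cm


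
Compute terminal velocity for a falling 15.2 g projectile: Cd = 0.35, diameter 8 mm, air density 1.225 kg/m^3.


A = pi*(d/2)^2 = pi*(8/2000)^2 = 5.02655e-05 m^2
vt = sqrt(2mg/(Cd*rho*A)) = sqrt(2*0.0152*9.81/(0.35 * 1.225 * 5.02655e-05)) = 117.6 m/s

117.6 m/s


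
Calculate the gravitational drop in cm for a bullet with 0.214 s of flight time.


drop = 0.5*g*t^2 = 0.5*9.81*0.214^2 = 0.224629 m ≈ 22.46 cm

22.46 cm


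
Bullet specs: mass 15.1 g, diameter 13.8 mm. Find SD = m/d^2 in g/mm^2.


SD = m/d^2 = 15.1/13.8^2 = 0.07929 g/mm^2

0.07929 g/mm^2


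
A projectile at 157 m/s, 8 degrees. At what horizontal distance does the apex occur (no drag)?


R = v0^2*sin(2*theta)/g = 157^2*sin(2*8°)/9.81 = 692.577 m
apex_dist = R/2 = 692.577/2 = 346.3 m

346.3 m


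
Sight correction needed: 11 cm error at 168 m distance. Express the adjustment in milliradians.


1 mrad subtends 1 cm per 10 m of range, so adj = error_cm / (dist_m / 10) = 11 / (168/10) = 0.6548 mrad

0.6548 mrad


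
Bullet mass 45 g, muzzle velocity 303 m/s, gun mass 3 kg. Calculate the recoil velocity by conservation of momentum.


v_recoil = m_p * v_p / m_gun = 0.045 * 303 / 3 = 4.545 m/s

4.545 m/s


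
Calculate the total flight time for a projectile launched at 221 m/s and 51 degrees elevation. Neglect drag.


T = 2*v0*sin(theta)/g = 2*221*sin(51°)/9.81 = 35.02 s

35.02 s


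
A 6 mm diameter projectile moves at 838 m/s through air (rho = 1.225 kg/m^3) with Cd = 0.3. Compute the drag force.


A = pi*(d/2)^2 = pi*(6/2000)^2 = 2.82743e-05 m^2
Fd = 0.5*Cd*rho*A*v^2 = 0.5*0.3*1.225*2.82743e-05*838^2 = 3.648 N

3.648 N


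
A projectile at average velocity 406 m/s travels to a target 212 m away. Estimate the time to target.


t = d/v = 212/406 = 0.5222 s

0.5222 s


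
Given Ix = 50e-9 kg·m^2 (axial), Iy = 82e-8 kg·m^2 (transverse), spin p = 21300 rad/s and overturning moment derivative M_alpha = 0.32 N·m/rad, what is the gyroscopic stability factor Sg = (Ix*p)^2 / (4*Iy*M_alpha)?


Sg = Ix^2 * p^2 / (4 * Iy * M_alpha) = (50e-9)^2 * 21300^2 / (4 * 82e-8 * 0.32) = 1.081

1.081


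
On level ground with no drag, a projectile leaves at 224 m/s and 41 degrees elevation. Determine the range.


R = v0^2 * sin(2*theta) / g = 224^2 * sin(2*41°) / 9.81 = 5065 m

5065 m


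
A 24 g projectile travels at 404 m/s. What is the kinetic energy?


E = 0.5*m*v^2 = 0.5*0.024*404^2 = 1959 J

1959 J


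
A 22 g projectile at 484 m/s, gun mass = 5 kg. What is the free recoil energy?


v_r = m_p*v_p/m_gun = 0.022*484/5 = 2.1296 m/s, E_r = 0.5*m_gun*v_r^2 = 0.5*5*2.1296^2 = 11.34 J

11.34 J


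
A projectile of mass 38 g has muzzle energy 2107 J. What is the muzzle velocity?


v = sqrt(2*E/m) = sqrt(2*2107/0.038) = 333 m/s

333 m/s


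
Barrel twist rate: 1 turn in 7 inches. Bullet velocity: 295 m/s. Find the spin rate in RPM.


twist_m = 7*0.0254 = 0.1778 m
spin = v/twist = 295/0.1778 = 1659.168 rev/s
RPM = spin*60 = 1659.168*60 ≈ 99550 RPM

99550 RPM


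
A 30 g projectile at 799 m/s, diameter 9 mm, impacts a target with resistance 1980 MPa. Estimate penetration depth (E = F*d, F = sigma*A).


A = pi*(d/2)^2 = pi*(9/2)^2 = 63.6173 mm^2
E = 0.5*m*v^2 = 0.5*0.03*799^2 = 9576.01 J
depth = E/(sigma*A) = 9576.01 J / (1980 MPa * 63.6173 mm^2) = 9576.01/(1980 * 63.6173) m = 0.076023 m ≈ 76.02 mm

76.02 mm


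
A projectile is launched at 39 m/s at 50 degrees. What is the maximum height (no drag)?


H = (v0*sin(theta))^2 / (2g) = (39*sin(50°))^2 / (2*9.81) = 45.49 m

45.49 m


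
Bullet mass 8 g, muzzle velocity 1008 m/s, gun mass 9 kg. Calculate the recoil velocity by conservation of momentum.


v_recoil = m_p * v_p / m_gun = 0.008 * 1008 / 9 = 0.896 m/s

0.896 m/s


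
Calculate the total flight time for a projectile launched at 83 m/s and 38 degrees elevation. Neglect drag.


T = 2*v0*sin(theta)/g = 2*83*sin(38°)/9.81 = 10.42 s

10.42 s


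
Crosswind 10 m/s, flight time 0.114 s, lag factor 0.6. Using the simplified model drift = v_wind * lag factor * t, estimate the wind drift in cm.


drift = v_wind * lag * t = 10 * 0.6 * 0.114 = 0.684 m ≈ 68.4 cm

68.4 cm


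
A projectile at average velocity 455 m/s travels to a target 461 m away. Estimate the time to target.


t = d/v = 461/455 = 1.013 s

1.013 s


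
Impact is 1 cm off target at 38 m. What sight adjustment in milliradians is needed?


1 mrad subtends 1 cm per 10 m of range, so adj = error_cm / (dist_m / 10) = 1 / (38/10) = 0.2632 mrad

0.2632 mrad


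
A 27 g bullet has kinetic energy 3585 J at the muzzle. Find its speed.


v = sqrt(2*E/m) = sqrt(2*3585/0.027) = 515.3 m/s

515.3 m/s


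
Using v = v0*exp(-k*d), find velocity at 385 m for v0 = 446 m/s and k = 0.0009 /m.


v = v0*exp(-k*d) = 446*exp(-0.0009*385) = 315.4 m/s

315.4 m/s


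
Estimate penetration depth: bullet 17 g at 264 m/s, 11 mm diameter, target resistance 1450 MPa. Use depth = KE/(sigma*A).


A = pi*(d/2)^2 = pi*(11/2)^2 = 95.0332 mm^2
E = 0.5*m*v^2 = 0.5*0.017*264^2 = 592.416 J
depth = E/(sigma*A) = 592.416 J / (1450 MPa * 95.0332 mm^2) = 592.416/(1450 * 95.0332) m = 0.00429916 m ≈ 4.299 mm

4.299 mm


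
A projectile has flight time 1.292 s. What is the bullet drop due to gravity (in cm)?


drop = 0.5*g*t^2 = 0.5*9.81*1.292^2 = 8.18774 m ≈ 818.8 cm

818.8 cm


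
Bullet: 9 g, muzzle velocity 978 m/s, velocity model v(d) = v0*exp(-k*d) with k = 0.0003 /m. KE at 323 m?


v = v0*exp(-k*d) = 978*exp(-0.0003*323) = 887.679 m/s
E = 0.5*m*v^2 = 0.5*0.009*887.679^2 = 3546 J

3546 J


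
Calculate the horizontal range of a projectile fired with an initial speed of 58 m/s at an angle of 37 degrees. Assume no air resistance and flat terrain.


R = v0^2 * sin(2*theta) / g = 58^2 * sin(2*37°) / 9.81 = 329.6 m

329.6 m


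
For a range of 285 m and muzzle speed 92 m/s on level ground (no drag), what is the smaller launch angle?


sin(2*theta) = R*g/v0^2 = 285*9.81/92^2 = 0.330323, theta = arcsin(0.330323)/2 = 9.644°

9.644 degrees


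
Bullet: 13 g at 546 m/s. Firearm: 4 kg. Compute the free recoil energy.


v_r = m_p*v_p/m_gun = 0.013*546/4 = 1.7745 m/s, E_r = 0.5*m_gun*v_r^2 = 0.5*4*1.7745^2 = 6.298 J

6.298 J


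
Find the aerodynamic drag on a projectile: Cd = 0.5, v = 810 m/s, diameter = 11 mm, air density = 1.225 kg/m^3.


A = pi*(d/2)^2 = pi*(11/2000)^2 = 9.50332e-05 m^2
Fd = 0.5*Cd*rho*A*v^2 = 0.5*0.5*1.225*9.50332e-05*810^2 = 19.1 N

19.1 N


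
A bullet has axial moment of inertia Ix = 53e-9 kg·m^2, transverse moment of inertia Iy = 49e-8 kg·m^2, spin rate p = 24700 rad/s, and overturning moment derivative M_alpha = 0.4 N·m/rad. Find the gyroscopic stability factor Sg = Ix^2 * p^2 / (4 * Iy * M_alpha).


Sg = Ix^2 * p^2 / (4 * Iy * M_alpha) = (53e-9)^2 * 24700^2 / (4 * 49e-8 * 0.4) = 2.186

2.186


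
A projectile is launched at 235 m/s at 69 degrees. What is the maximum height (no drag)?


H = (v0*sin(theta))^2 / (2g) = (235*sin(69°))^2 / (2*9.81) = 2453 m

2453 m


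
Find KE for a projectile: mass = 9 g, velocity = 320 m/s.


E = 0.5*m*v^2 = 0.5*0.009*320^2 = 460.8 J

460.8 J


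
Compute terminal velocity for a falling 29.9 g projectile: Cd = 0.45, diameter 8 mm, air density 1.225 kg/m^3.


A = pi*(d/2)^2 = pi*(8/2000)^2 = 5.02655e-05 m^2
vt = sqrt(2mg/(Cd*rho*A)) = sqrt(2*0.0299*9.81/(0.45 * 1.225 * 5.02655e-05)) = 145.5 m/s

145.5 m/s


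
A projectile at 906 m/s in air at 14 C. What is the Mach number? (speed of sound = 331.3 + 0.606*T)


a = 331.3 + 0.606*(14) = 339.784 m/s
M = v/a = 906/339.784 = 2.666

2.666


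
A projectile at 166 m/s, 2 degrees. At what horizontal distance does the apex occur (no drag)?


R = v0^2*sin(2*theta)/g = 166^2*sin(2*2°)/9.81 = 195.944 m
apex_dist = R/2 = 195.944/2 = 97.97 m

97.97 m


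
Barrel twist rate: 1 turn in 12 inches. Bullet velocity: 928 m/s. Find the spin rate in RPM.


twist_m = 12*0.0254 = 0.3048 m
spin = v/twist = 928/0.3048 = 3044.619 rev/s
RPM = spin*60 = 3044.619*60 ≈ 182677 RPM

182677 RPM


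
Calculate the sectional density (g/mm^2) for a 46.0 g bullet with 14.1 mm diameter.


SD = m/d^2 = 46.0/14.1^2 = 0.2314 g/mm^2

0.2314 g/mm^2


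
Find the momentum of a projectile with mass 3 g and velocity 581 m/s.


p = m*v = 0.003*581 = 1.743 kg·m/s

1.743 kg·m/s


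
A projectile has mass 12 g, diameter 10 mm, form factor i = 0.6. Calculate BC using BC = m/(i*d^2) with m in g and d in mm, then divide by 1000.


BC = m/(i*d^2*1000) = 12/(0.6 * 10^2 * 1000) = 0.0002

0.0002


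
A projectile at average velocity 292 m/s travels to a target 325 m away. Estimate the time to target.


t = d/v = 325/292 = 1.113 s

1.113 s


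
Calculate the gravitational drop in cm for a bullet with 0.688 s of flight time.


drop = 0.5*g*t^2 = 0.5*9.81*0.688^2 = 2.32175 m ≈ 232.2 cm

232.2 cm


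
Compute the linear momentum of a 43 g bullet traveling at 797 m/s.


p = m*v = 0.043*797 = 34.27 kg·m/s

34.27 kg·m/s


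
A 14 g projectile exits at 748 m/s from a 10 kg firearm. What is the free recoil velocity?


v_recoil = m_p * v_p / m_gun = 0.014 * 748 / 10 = 1.047 m/s

1.047 m/s


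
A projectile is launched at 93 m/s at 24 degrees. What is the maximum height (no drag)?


H = (v0*sin(theta))^2 / (2g) = (93*sin(24°))^2 / (2*9.81) = 72.93 m

72.93 m


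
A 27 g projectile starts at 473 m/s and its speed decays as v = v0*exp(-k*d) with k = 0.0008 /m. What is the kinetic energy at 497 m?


v = v0*exp(-k*d) = 473*exp(-0.0008*497) = 317.823 m/s
E = 0.5*m*v^2 = 0.5*0.027*317.823^2 = 1364 J

1364 J


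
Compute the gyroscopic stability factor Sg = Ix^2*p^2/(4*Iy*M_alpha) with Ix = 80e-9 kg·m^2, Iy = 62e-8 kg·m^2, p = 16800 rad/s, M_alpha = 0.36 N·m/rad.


Sg = Ix^2 * p^2 / (4 * Iy * M_alpha) = (80e-9)^2 * 16800^2 / (4 * 62e-8 * 0.36) = 2.023

2.023


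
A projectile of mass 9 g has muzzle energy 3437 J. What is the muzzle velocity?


v = sqrt(2*E/m) = sqrt(2*3437/0.009) = 873.9 m/s

873.9 m/s


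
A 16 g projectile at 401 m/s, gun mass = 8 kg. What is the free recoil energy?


v_r = m_p*v_p/m_gun = 0.016*401/8 = 0.802 m/s, E_r = 0.5*m_gun*v_r^2 = 0.5*8*0.802^2 = 2.573 J

2.573 J


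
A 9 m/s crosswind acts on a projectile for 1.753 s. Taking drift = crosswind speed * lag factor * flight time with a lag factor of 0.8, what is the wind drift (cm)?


drift = v_wind * lag * t = 9 * 0.8 * 1.753 = 12.6216 m ≈ 1262 cm

1262 cm


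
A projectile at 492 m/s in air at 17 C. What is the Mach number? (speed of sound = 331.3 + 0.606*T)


a = 331.3 + 0.606*(17) = 341.602 m/s
M = v/a = 492/341.602 = 1.44

1.44


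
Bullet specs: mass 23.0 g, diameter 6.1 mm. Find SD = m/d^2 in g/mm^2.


SD = m/d^2 = 23.0/6.1^2 = 0.6181 g/mm^2

0.6181 g/mm^2


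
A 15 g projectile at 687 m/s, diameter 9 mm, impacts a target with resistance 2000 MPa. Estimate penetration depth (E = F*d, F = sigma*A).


A = pi*(d/2)^2 = pi*(9/2)^2 = 63.6173 mm^2
E = 0.5*m*v^2 = 0.5*0.015*687^2 = 3539.77 J
depth = E/(sigma*A) = 3539.77 J / (2000 MPa * 63.6173 mm^2) = 3539.77/(2000 * 63.6173) m = 0.0278208 m ≈ 27.82 mm

27.82 mm


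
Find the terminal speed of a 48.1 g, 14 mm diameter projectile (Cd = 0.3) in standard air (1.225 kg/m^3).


A = pi*(d/2)^2 = pi*(14/2000)^2 = 1.53938e-04 m^2
vt = sqrt(2mg/(Cd*rho*A)) = sqrt(2*0.0481*9.81/(0.3 * 1.225 * 1.53938e-04)) = 129.2 m/s

129.2 m/s


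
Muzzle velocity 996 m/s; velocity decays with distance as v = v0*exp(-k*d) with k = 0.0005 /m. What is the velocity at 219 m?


v = v0*exp(-k*d) = 996*exp(-0.0005*219) = 892.7 m/s

892.7 m/s


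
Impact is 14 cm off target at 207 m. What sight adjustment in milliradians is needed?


1 mrad subtends 1 cm per 10 m of range, so adj = error_cm / (dist_m / 10) = 14 / (207/10) = 0.6763 mrad

0.6763 mrad


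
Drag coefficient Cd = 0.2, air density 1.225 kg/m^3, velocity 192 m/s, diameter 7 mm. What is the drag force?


A = pi*(d/2)^2 = pi*(7/2000)^2 = 3.84845e-05 m^2
Fd = 0.5*Cd*rho*A*v^2 = 0.5*0.2*1.225*3.84845e-05*192^2 = 0.1738 N

0.1738 N


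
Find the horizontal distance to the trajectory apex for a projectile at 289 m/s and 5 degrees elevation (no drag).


R = v0^2*sin(2*theta)/g = 289^2*sin(2*5°)/9.81 = 1478.42 m
apex_dist = R/2 = 1478.42/2 = 739.2 m

739.2 m


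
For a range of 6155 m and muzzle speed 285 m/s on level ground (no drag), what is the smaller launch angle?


sin(2*theta) = R*g/v0^2 = 6155*9.81/285^2 = 0.743374, theta = arcsin(0.743374)/2 = 24.01°

24.01 degrees


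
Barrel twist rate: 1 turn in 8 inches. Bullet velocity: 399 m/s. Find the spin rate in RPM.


twist_m = 8*0.0254 = 0.2032 m
spin = v/twist = 399/0.2032 = 1963.583 rev/s
RPM = spin*60 = 1963.583*60 ≈ 117815 RPM

117815 RPM


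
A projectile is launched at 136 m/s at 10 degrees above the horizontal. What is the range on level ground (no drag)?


R = v0^2 * sin(2*theta) / g = 136^2 * sin(2*10°) / 9.81 = 644.9 m

644.9 m


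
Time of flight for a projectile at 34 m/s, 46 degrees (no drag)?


T = 2*v0*sin(theta)/g = 2*34*sin(46°)/9.81 = 4.986 s

4.986 s


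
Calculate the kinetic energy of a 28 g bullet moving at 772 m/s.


E = 0.5*m*v^2 = 0.5*0.028*772^2 = 8344 J

8344 J


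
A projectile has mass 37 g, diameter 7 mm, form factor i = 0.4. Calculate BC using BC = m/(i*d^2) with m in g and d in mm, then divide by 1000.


BC = m/(i*d^2*1000) = 37/(0.4 * 7^2 * 1000) = 0.001888

0.001888


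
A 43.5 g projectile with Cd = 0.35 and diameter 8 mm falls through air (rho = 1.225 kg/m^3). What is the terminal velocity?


A = pi*(d/2)^2 = pi*(8/2000)^2 = 5.02655e-05 m^2
vt = sqrt(2mg/(Cd*rho*A)) = sqrt(2*0.0435*9.81/(0.35 * 1.225 * 5.02655e-05)) = 199 m/s

199 m/s


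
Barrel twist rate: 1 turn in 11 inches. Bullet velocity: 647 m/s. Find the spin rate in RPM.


twist_m = 11*0.0254 = 0.2794 m
spin = v/twist = 647/0.2794 = 2315.676 rev/s
RPM = spin*60 = 2315.676*60 ≈ 138941 RPM

138941 RPM


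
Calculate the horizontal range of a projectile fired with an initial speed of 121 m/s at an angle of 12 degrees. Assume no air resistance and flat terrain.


R = v0^2 * sin(2*theta) / g = 121^2 * sin(2*12°) / 9.81 = 607 m

607 m


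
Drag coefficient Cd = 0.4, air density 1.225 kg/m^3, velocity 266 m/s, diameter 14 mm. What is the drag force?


A = pi*(d/2)^2 = pi*(14/2000)^2 = 1.53938e-04 m^2
Fd = 0.5*Cd*rho*A*v^2 = 0.5*0.4*1.225*1.53938e-04*266^2 = 2.669 N

2.669 N


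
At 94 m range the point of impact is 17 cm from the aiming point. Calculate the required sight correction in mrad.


1 mrad subtends 1 cm per 10 m of range, so adj = error_cm / (dist_m / 10) = 17 / (94/10) = 1.809 mrad

1.809 mrad


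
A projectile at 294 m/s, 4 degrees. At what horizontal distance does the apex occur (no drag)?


R = v0^2*sin(2*theta)/g = 294^2*sin(2*4°)/9.81 = 1226.26 m
apex_dist = R/2 = 1226.26/2 = 613.1 m

613.1 m


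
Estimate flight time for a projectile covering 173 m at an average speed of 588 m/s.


t = d/v = 173/588 = 0.2942 s

0.2942 s


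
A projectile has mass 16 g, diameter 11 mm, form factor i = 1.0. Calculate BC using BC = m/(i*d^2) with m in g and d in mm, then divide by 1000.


BC = m/(i*d^2*1000) = 16/(1.0 * 11^2 * 1000) = 0.0001322

0.0001322


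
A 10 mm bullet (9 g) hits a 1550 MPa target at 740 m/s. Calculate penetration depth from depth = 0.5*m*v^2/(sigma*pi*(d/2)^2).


A = pi*(d/2)^2 = pi*(10/2)^2 = 78.5398 mm^2
E = 0.5*m*v^2 = 0.5*0.009*740^2 = 2464.2 J
depth = E/(sigma*A) = 2464.2 J / (1550 MPa * 78.5398 mm^2) = 2464.2/(1550 * 78.5398) m = 0.020242 m ≈ 20.24 mm

20.24 mm


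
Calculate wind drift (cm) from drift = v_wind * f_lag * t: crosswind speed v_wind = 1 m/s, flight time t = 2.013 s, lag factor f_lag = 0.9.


drift = v_wind * lag * t = 1 * 0.9 * 2.013 = 1.8117 m ≈ 181.2 cm

181.2 cm


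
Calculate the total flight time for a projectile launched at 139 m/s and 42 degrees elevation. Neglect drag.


T = 2*v0*sin(theta)/g = 2*139*sin(42°)/9.81 = 18.96 s

18.96 s


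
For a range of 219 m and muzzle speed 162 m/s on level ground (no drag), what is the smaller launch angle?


sin(2*theta) = R*g/v0^2 = 219*9.81/162^2 = 0.0818621, theta = arcsin(0.0818621)/2 = 2.348°

2.348 degrees


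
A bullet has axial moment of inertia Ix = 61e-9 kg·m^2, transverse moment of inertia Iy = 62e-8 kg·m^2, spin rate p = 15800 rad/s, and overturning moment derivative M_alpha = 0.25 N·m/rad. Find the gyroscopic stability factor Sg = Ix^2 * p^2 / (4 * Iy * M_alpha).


Sg = Ix^2 * p^2 / (4 * Iy * M_alpha) = (61e-9)^2 * 15800^2 / (4 * 62e-8 * 0.25) = 1.498

1.498


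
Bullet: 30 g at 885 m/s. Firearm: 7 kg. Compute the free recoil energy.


v_r = m_p*v_p/m_gun = 0.03*885/7 = 3.79286 m/s, E_r = 0.5*m_gun*v_r^2 = 0.5*7*3.79286^2 = 50.35 J

50.35 J


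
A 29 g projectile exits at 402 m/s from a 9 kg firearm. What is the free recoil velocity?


v_recoil = m_p * v_p / m_gun = 0.029 * 402 / 9 = 1.295 m/s

1.295 m/s


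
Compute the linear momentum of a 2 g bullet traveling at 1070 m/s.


p = m*v = 0.002*1070 = 2.14 kg·m/s

2.14 kg·m/s


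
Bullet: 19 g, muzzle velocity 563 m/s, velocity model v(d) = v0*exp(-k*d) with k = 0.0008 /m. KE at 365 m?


v = v0*exp(-k*d) = 563*exp(-0.0008*365) = 420.431 m/s
E = 0.5*m*v^2 = 0.5*0.019*420.431^2 = 1679 J

1679 J


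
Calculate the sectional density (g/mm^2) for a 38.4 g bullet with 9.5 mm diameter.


SD = m/d^2 = 38.4/9.5^2 = 0.4255 g/mm^2

0.4255 g/mm^2


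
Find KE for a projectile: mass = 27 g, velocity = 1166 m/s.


E = 0.5*m*v^2 = 0.5*0.027*1166^2 = 18354 J

18354 J


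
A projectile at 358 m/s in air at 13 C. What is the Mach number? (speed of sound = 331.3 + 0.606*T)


a = 331.3 + 0.606*(13) = 339.178 m/s
M = v/a = 358/339.178 = 1.055

1.055


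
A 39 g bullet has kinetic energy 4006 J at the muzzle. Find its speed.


v = sqrt(2*E/m) = sqrt(2*4006/0.039) = 453.3 m/s

453.3 m/s


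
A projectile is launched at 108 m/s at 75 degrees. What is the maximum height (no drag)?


H = (v0*sin(theta))^2 / (2g) = (108*sin(75°))^2 / (2*9.81) = 554.7 m

554.7 m


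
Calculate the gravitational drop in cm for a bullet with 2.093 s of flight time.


drop = 0.5*g*t^2 = 0.5*9.81*2.093^2 = 21.4871 m ≈ 2149 cm

2149 cm


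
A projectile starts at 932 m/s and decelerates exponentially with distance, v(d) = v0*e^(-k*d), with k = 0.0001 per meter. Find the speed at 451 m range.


v = v0*exp(-k*d) = 932*exp(-0.0001*451) = 890.9 m/s

890.9 m/s


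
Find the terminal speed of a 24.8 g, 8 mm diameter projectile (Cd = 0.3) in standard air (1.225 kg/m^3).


A = pi*(d/2)^2 = pi*(8/2000)^2 = 5.02655e-05 m^2
vt = sqrt(2mg/(Cd*rho*A)) = sqrt(2*0.0248*9.81/(0.3 * 1.225 * 5.02655e-05)) = 162.3 m/s

162.3 m/s


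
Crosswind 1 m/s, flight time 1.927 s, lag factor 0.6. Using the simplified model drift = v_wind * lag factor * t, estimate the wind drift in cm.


drift = v_wind * lag * t = 1 * 0.6 * 1.927 = 1.1562 m ≈ 115.6 cm

115.6 cm


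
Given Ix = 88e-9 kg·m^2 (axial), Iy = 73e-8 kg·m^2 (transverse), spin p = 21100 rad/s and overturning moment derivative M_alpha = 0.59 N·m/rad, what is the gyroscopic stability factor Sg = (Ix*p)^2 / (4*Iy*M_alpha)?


Sg = Ix^2 * p^2 / (4 * Iy * M_alpha) = (88e-9)^2 * 21100^2 / (4 * 73e-8 * 0.59) = 2.001

2.001


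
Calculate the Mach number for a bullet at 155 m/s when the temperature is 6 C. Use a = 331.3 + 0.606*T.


a = 331.3 + 0.606*(6) = 334.936 m/s
M = v/a = 155/334.936 = 0.4628

0.4628


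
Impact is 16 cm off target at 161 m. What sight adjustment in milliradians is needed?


1 mrad subtends 1 cm per 10 m of range, so adj = error_cm / (dist_m / 10) = 16 / (161/10) = 0.9938 mrad

0.9938 mrad


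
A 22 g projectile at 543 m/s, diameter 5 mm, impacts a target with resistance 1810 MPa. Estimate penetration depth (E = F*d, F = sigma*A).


A = pi*(d/2)^2 = pi*(5/2)^2 = 19.635 mm^2
E = 0.5*m*v^2 = 0.5*0.022*543^2 = 3243.34 J
depth = E/(sigma*A) = 3243.34 J / (1810 MPa * 19.635 mm^2) = 3243.34/(1810 * 19.635) m = 0.0912607 m ≈ 91.26 mm

91.26 mm


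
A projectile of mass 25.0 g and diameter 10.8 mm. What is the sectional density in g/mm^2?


SD = m/d^2 = 25.0/10.8^2 = 0.2143 g/mm^2

0.2143 g/mm^2


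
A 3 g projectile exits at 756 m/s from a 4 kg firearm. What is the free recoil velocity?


v_recoil = m_p * v_p / m_gun = 0.003 * 756 / 4 = 0.567 m/s

0.567 m/s


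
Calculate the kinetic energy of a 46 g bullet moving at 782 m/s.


E = 0.5*m*v^2 = 0.5*0.046*782^2 = 14065 J

14065 J


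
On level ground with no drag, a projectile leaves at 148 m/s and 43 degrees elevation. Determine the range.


R = v0^2 * sin(2*theta) / g = 148^2 * sin(2*43°) / 9.81 = 2227 m

2227 m
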